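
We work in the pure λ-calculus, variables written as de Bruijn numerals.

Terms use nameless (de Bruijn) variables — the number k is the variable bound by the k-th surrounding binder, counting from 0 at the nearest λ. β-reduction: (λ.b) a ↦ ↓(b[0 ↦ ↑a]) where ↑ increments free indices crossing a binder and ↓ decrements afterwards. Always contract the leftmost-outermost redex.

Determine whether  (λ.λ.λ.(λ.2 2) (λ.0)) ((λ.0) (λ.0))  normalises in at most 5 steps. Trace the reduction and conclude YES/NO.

Answer: YES — reaches normal form λ.λ.1 1 in 2 ≤ 5 steps

Derivation:
  start: (λ.λ.λ.(λ.2 2) (λ.0)) ((λ.0) (λ.0))
  →1  λ.λ.(λ.2 2) (λ.0)
  →2  λ.λ.1 1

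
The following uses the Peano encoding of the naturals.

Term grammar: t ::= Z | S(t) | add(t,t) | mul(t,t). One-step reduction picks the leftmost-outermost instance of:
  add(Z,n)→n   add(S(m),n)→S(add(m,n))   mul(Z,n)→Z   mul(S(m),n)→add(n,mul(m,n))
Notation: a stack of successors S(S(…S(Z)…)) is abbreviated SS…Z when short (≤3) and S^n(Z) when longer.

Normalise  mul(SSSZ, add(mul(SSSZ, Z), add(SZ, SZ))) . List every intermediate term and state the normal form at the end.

  start: mul(SSSZ, add(mul(SSSZ, Z), add(SZ, SZ)))
  →1  add(add(mul(SSSZ, Z), add(SZ, SZ)), mul(SSZ, add(mul(SSSZ, Z), add(SZ, SZ))))
  →2  add(add(add(Z, mul(SSZ, Z)), add(SZ, SZ)), mul(SSZ, add(mul(SSSZ, Z), add(SZ, SZ))))
  →3  add(add(mul(SSZ, Z), add(SZ, SZ)), mul(SSZ, add(mul(SSSZ, Z), add(SZ, SZ))))
  →4  add(add(add(Z, mul(SZ, Z)), add(SZ, SZ)), mul(SSZ, add(mul(SSSZ, Z), add(SZ, SZ))))
  →5  add(add(mul(SZ, Z), add(SZ, SZ)), mul(SSZ, add(mul(SSSZ, Z), add(SZ, SZ))))
  →6  add(add(add(Z, mul(Z, Z)), add(SZ, SZ)), mul(SSZ, add(mul(SSSZ, Z), add(SZ, SZ))))
  →7  add(add(mul(Z, Z), add(SZ, SZ)), mul(SSZ, add(mul(SSSZ, Z), add(SZ, SZ))))
  →8  add(add(Z, add(SZ, SZ)), mul(SSZ, add(mul(SSSZ, Z), add(SZ, SZ))))
  →9  add(add(SZ, SZ), mul(SSZ, add(mul(SSSZ, Z), add(SZ, SZ))))
  →10  add(S(add(Z, SZ)), mul(SSZ, add(mul(SSSZ, Z), add(SZ, SZ))))
  →11  S(add(add(Z, SZ), mul(SSZ, add(mul(SSSZ, Z), add(SZ, SZ)))))
  →12  S(add(SZ, mul(SSZ, add(mul(SSSZ, Z), add(SZ, SZ)))))
  →13  S(S(add(Z, mul(SSZ, add(mul(SSSZ, Z), add(SZ, SZ))))))
  →14  S(S(mul(SSZ, add(mul(SSSZ, Z), add(SZ, SZ)))))
  →15  S(S(add(add(mul(SSSZ, Z), add(SZ, SZ)), mul(SZ, add(mul(SSSZ, Z), add(SZ, SZ))))))
  →16  S(S(add(add(add(Z, mul(SSZ, Z)), add(SZ, SZ)), mul(SZ, add(mul(SSSZ, Z), add(SZ, SZ))))))
  →17  S(S(add(add(mul(SSZ, Z), add(SZ, SZ)), mul(SZ, add(mul(SSSZ, Z), add(SZ, SZ))))))
  →18  S(S(add(add(add(Z, mul(SZ, Z)), add(SZ, SZ)), mul(SZ, add(mul(SSSZ, Z), add(SZ, SZ))))))
  →19  S(S(add(add(mul(SZ, Z), add(SZ, SZ)), mul(SZ, add(mul(SSSZ, Z), add(SZ, SZ))))))
  →20  S(S(add(add(add(Z, mul(Z, Z)), add(SZ, SZ)), mul(SZ, add(mul(SSSZ, Z), add(SZ, SZ))))))
  →21  S(S(add(add(mul(Z, Z), add(SZ, SZ)), mul(SZ, add(mul(SSSZ, Z), add(SZ, SZ))))))
  →22  S(S(add(add(Z, add(SZ, SZ)), mul(SZ, add(mul(SSSZ, Z), add(SZ, SZ))))))
  →23  S(S(add(add(SZ, SZ), mul(SZ, add(mul(SSSZ, Z), add(SZ, SZ))))))
  →24  S(S(add(S(add(Z, SZ)), mul(SZ, add(mul(SSSZ, Z), add(SZ, SZ))))))
  →25  S(S(S(add(add(Z, SZ), mul(SZ, add(mul(SSSZ, Z), add(SZ, SZ)))))))
  →26  S(S(S(add(SZ, mul(SZ, add(mul(SSSZ, Z), add(SZ, SZ)))))))
  →27  S(S(S(S(add(Z, mul(SZ, add(mul(SSSZ, Z), add(SZ, SZ))))))))
  →28  S(S(S(S(mul(SZ, add(mul(SSSZ, Z), add(SZ, SZ)))))))
  →29  S(S(S(S(add(add(mul(SSSZ, Z), add(SZ, SZ)), mul(Z, add(mul(SSSZ, Z), add(SZ, SZ))))))))
  →30  S(S(S(S(add(add(add(Z, mul(SSZ, Z)), add(SZ, SZ)), mul(Z, add(mul(SSSZ, Z), add(SZ, SZ))))))))
  →31  S(S(S(S(add(add(mul(SSZ, Z), add(SZ, SZ)), mul(Z, add(mul(SSSZ, Z), add(SZ, SZ))))))))
  →32  S(S(S(S(add(add(add(Z, mul(SZ, Z)), add(SZ, SZ)), mul(Z, add(mul(SSSZ, Z), add(SZ, SZ))))))))
  →33  S(S(S(S(add(add(mul(SZ, Z), add(SZ, SZ)), mul(Z, add(mul(SSSZ, Z), add(SZ, SZ))))))))
  →34  S(S(S(S(add(add(add(Z, mul(Z, Z)), add(SZ, SZ)), mul(Z, add(mul(SSSZ, Z), add(SZ, SZ))))))))
  →35  S(S(S(S(add(add(mul(Z, Z), add(SZ, SZ)), mul(Z, add(mul(SSSZ, Z), add(SZ, SZ))))))))
  →36  S(S(S(S(add(add(Z, add(SZ, SZ)), mul(Z, add(mul(SSSZ, Z), add(SZ, SZ))))))))
  →37  S(S(S(S(add(add(SZ, SZ), mul(Z, add(mul(SSSZ, Z), add(SZ, SZ))))))))
  →38  S(S(S(S(add(S(add(Z, SZ)), mul(Z, add(mul(SSSZ, Z), add(SZ, SZ))))))))
  →39  S(S(S(S(S(add(add(Z, SZ), mul(Z, add(mul(SSSZ, Z), add(SZ, SZ)))))))))
  →40  S(S(S(S(S(add(SZ, mul(Z, add(mul(SSSZ, Z), add(SZ, SZ)))))))))
  →41  S(S(S(S(S(S(add(Z, mul(Z, add(mul(SSSZ, Z), add(SZ, SZ))))))))))
  →42  S(S(S(S(S(S(mul(Z, add(mul(SSSZ, Z), add(SZ, SZ)))))))))
  →43  S^6(Z)

Answer: normal form = S^6(Z)  (in 43 steps)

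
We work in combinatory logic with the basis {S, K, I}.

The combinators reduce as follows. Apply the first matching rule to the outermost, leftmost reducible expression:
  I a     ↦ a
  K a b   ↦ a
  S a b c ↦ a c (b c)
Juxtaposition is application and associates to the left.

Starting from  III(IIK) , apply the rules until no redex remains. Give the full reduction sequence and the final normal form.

Answer: normal form = K  (in 5 steps)

Working:
  start: III(IIK)
  step 1: II(IIK)
  step 2: I(IIK)
  step 3: IIK
  step 4: IK
  step 5: K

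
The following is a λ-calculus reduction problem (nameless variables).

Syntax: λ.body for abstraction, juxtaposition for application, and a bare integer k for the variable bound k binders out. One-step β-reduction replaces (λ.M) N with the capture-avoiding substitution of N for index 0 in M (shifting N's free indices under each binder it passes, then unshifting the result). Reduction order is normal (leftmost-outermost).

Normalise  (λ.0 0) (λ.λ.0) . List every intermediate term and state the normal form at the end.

  start: (λ.0 0) (λ.λ.0)
  [1] (λ.λ.0) (λ.λ.0)
  [2] λ.0

Answer: normal form = λ.0  (in 2 steps)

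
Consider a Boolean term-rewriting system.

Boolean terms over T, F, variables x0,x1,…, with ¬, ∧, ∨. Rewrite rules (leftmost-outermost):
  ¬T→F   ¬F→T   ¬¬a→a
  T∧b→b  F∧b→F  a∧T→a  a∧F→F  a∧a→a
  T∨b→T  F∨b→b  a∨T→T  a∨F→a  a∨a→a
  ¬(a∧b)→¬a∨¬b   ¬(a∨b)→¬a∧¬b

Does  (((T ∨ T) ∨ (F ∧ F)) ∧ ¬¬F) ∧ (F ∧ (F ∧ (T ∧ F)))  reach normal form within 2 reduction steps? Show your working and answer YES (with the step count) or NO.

Answer: NO — after 2 steps the term is (T ∧ ¬¬F) ∧ (F ∧ (F ∧ (T ∧ F))), not yet normal

Reduction:
  start: (((T ∨ T) ∨ (F ∧ F)) ∧ ¬¬F) ∧ (F ∧ (F ∧ (T ∧ F)))
  →1  ((T ∨ (F ∧ F)) ∧ ¬¬F) ∧ (F ∧ (F ∧ (T ∧ F)))
  →2  (T ∧ ¬¬F) ∧ (F ∧ (F ∧ (T ∧ F)))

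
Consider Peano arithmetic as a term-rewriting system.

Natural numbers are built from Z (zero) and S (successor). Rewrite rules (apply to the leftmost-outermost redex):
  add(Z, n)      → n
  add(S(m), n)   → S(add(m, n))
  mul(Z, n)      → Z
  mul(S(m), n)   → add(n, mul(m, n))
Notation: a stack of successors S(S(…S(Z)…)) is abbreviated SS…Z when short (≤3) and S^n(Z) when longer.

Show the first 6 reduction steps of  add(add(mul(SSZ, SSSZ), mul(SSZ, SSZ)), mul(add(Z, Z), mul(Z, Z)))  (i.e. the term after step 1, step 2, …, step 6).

Answer: after 6 steps: S(add(S(add(add(SZ, mul(SZ, SSSZ)), mul(SSZ, SSZ))), mul(add(Z, Z), mul(Z, Z))))

Derivation:
  start: add(add(mul(SSZ, SSSZ), mul(SSZ, SSZ)), mul(add(Z, Z), mul(Z, Z)))
  step 1: add(add(add(SSSZ, mul(SZ, SSSZ)), mul(SSZ, SSZ)), mul(add(Z, Z), mul(Z, Z)))
  step 2: add(add(S(add(SSZ, mul(SZ, SSSZ))), mul(SSZ, SSZ)), mul(add(Z, Z), mul(Z, Z)))
  step 3: add(S(add(add(SSZ, mul(SZ, SSSZ)), mul(SSZ, SSZ))), mul(add(Z, Z), mul(Z, Z)))
  step 4: S(add(add(add(SSZ, mul(SZ, SSSZ)), mul(SSZ, SSZ)), mul(add(Z, Z), mul(Z, Z))))
  step 5: S(add(add(S(add(SZ, mul(SZ, SSSZ))), mul(SSZ, SSZ)), mul(add(Z, Z), mul(Z, Z))))
  step 6: S(add(S(add(add(SZ, mul(SZ, SSSZ)), mul(SSZ, SSZ))), mul(add(Z, Z), mul(Z, Z))))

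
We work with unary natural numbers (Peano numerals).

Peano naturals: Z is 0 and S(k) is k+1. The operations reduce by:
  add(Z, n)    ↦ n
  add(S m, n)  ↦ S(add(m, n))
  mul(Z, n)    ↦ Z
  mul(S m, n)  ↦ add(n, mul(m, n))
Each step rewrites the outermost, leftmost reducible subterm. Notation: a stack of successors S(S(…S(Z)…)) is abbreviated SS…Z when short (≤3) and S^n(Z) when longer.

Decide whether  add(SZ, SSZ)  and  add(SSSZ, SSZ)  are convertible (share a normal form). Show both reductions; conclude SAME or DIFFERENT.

Answer: DIFFERENT — A ⇓ SSSZ, B ⇓ S^5(Z)

Working:
Term A:
  start: add(SZ, SSZ)
  step 1: S(add(Z, SSZ))
  step 2: SSSZ

Term B:
  start: add(SSSZ, SSZ)
  step 1: S(add(SSZ, SSZ))
  step 2: S(S(add(SZ, SSZ)))
  step 3: S(S(S(add(Z, SSZ))))
  step 4: S^5(Z)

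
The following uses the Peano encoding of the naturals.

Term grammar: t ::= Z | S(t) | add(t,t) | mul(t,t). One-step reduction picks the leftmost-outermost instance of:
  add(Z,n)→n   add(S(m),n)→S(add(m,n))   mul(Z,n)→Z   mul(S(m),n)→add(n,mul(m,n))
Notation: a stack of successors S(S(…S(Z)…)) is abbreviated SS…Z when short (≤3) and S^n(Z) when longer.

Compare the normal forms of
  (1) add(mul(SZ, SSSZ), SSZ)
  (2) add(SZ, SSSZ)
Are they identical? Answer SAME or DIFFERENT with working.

Answer: DIFFERENT — A ⇓ S^5(Z), B ⇓ S^4(Z)

Working:
Term A:
  start: add(mul(SZ, SSSZ), SSZ)
  [1] add(add(SSSZ, mul(Z, SSSZ)), SSZ)
  [2] add(S(add(SSZ, mul(Z, SSSZ))), SSZ)
  [3] S(add(add(SSZ, mul(Z, SSSZ)), SSZ))
  [4] S(add(S(add(SZ, mul(Z, SSSZ))), SSZ))
  [5] S(S(add(add(SZ, mul(Z, SSSZ)), SSZ)))
  [6] S(S(add(S(add(Z, mul(Z, SSSZ))), SSZ)))
  [7] S(S(S(add(add(Z, mul(Z, SSSZ)), SSZ))))
  [8] S(S(S(add(mul(Z, SSSZ), SSZ))))
  [9] S(S(S(add(Z, SSZ))))
  [10] S^5(Z)

Term B:
  start: add(SZ, SSSZ)
  [1] S(add(Z, SSSZ))
  [2] S^4(Z)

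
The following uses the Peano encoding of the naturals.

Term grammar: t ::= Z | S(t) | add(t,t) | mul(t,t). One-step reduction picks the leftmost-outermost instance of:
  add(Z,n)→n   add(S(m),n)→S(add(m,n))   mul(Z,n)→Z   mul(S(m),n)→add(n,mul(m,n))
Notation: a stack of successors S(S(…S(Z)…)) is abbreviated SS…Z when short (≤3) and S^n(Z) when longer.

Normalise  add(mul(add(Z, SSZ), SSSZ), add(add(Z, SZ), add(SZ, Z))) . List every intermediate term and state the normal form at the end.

  start: add(mul(add(Z, SSZ), SSSZ), add(add(Z, SZ), add(SZ, Z)))
  →1  add(mul(SSZ, SSSZ), add(add(Z, SZ), add(SZ, Z)))
  →2  add(add(SSSZ, mul(SZ, SSSZ)), add(add(Z, SZ), add(SZ, Z)))
  →3  add(S(add(SSZ, mul(SZ, SSSZ))), add(add(Z, SZ), add(SZ, Z)))
  →4  S(add(add(SSZ, mul(SZ, SSSZ)), add(add(Z, SZ), add(SZ, Z))))
  →5  S(add(S(add(SZ, mul(SZ, SSSZ))), add(add(Z, SZ), add(SZ, Z))))
  →6  S(S(add(add(SZ, mul(SZ, SSSZ)), add(add(Z, SZ), add(SZ, Z)))))
  →7  S(S(add(S(add(Z, mul(SZ, SSSZ))), add(add(Z, SZ), add(SZ, Z)))))
  →8  S(S(S(add(add(Z, mul(SZ, SSSZ)), add(add(Z, SZ), add(SZ, Z))))))
  →9  S(S(S(add(mul(SZ, SSSZ), add(add(Z, SZ), add(SZ, Z))))))
  →10  S(S(S(add(add(SSSZ, mul(Z, SSSZ)), add(add(Z, SZ), add(SZ, Z))))))
  →11  S(S(S(add(S(add(SSZ, mul(Z, SSSZ))), add(add(Z, SZ), add(SZ, Z))))))
  →12  S(S(S(S(add(add(SSZ, mul(Z, SSSZ)), add(add(Z, SZ), add(SZ, Z)))))))
  →13  S(S(S(S(add(S(add(SZ, mul(Z, SSSZ))), add(add(Z, SZ), add(SZ, Z)))))))
  →14  S(S(S(S(S(add(add(SZ, mul(Z, SSSZ)), add(add(Z, SZ), add(SZ, Z))))))))
  →15  S(S(S(S(S(add(S(add(Z, mul(Z, SSSZ))), add(add(Z, SZ), add(SZ, Z))))))))
  →16  S(S(S(S(S(S(add(add(Z, mul(Z, SSSZ)), add(add(Z, SZ), add(SZ, Z)))))))))
  →17  S(S(S(S(S(S(add(mul(Z, SSSZ), add(add(Z, SZ), add(SZ, Z)))))))))
  →18  S(S(S(S(S(S(add(Z, add(add(Z, SZ), add(SZ, Z)))))))))
  →19  S(S(S(S(S(S(add(add(Z, SZ), add(SZ, Z))))))))
  →20  S(S(S(S(S(S(add(SZ, add(SZ, Z))))))))
  →21  S(S(S(S(S(S(S(add(Z, add(SZ, Z)))))))))
  →22  S(S(S(S(S(S(S(add(SZ, Z))))))))
  →23  S(S(S(S(S(S(S(S(add(Z, Z)))))))))
  →24  S^8(Z)

Answer: normal form = S^8(Z)  (in 24 steps)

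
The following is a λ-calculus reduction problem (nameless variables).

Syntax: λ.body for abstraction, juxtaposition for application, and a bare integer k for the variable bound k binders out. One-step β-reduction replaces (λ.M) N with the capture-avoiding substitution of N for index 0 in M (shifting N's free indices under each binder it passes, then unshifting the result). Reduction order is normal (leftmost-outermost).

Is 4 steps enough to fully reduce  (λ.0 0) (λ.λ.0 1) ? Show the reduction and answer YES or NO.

Answer: YES — reaches normal form λ.0 (λ.λ.0 1) in 2 ≤ 4 steps

Reduction:
  start: (λ.0 0) (λ.λ.0 1)
  [1] (λ.λ.0 1) (λ.λ.0 1)
  [2] λ.0 (λ.λ.0 1)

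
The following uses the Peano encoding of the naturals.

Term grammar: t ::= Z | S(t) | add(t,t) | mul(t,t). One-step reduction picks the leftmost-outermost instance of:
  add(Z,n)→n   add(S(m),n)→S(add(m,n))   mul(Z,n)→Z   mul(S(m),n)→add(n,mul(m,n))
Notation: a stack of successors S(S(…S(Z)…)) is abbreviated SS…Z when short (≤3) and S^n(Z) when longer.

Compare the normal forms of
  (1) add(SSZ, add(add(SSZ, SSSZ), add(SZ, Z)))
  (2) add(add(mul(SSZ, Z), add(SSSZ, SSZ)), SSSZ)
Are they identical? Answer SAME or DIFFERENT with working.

Answer: SAME — A ⇓ S^8(Z), B ⇓ S^8(Z)

Reduction:
Term A:
  start: add(SSZ, add(add(SSZ, SSSZ), add(SZ, Z)))
  step 1: S(add(SZ, add(add(SSZ, SSSZ), add(SZ, Z))))
  step 2: S(S(add(Z, add(add(SSZ, SSSZ), add(SZ, Z)))))
  step 3: S(S(add(add(SSZ, SSSZ), add(SZ, Z))))
  step 4: S(S(add(S(add(SZ, SSSZ)), add(SZ, Z))))
  step 5: S(S(S(add(add(SZ, SSSZ), add(SZ, Z)))))
  step 6: S(S(S(add(S(add(Z, SSSZ)), add(SZ, Z)))))
  step 7: S(S(S(S(add(add(Z, SSSZ), add(SZ, Z))))))
  step 8: S(S(S(S(add(SSSZ, add(SZ, Z))))))
  step 9: S(S(S(S(S(add(SSZ, add(SZ, Z)))))))
  step 10: S(S(S(S(S(S(add(SZ, add(SZ, Z))))))))
  step 11: S(S(S(S(S(S(S(add(Z, add(SZ, Z)))))))))
  step 12: S(S(S(S(S(S(S(add(SZ, Z))))))))
  step 13: S(S(S(S(S(S(S(S(add(Z, Z)))))))))
  step 14: S^8(Z)

Term B:
  start: add(add(mul(SSZ, Z), add(SSSZ, SSZ)), SSSZ)
  step 1: add(add(add(Z, mul(SZ, Z)), add(SSSZ, SSZ)), SSSZ)
  step 2: add(add(mul(SZ, Z), add(SSSZ, SSZ)), SSSZ)
  step 3: add(add(add(Z, mul(Z, Z)), add(SSSZ, SSZ)), SSSZ)
  step 4: add(add(mul(Z, Z), add(SSSZ, SSZ)), SSSZ)
  step 5: add(add(Z, add(SSSZ, SSZ)), SSSZ)
  step 6: add(add(SSSZ, SSZ), SSSZ)
  step 7: add(S(add(SSZ, SSZ)), SSSZ)
  step 8: S(add(add(SSZ, SSZ), SSSZ))
  step 9: S(add(S(add(SZ, SSZ)), SSSZ))
  step 10: S(S(add(add(SZ, SSZ), SSSZ)))
  step 11: S(S(add(S(add(Z, SSZ)), SSSZ)))
  step 12: S(S(S(add(add(Z, SSZ), SSSZ))))
  step 13: S(S(S(add(SSZ, SSSZ))))
  step 14: S(S(S(S(add(SZ, SSSZ)))))
  step 15: S(S(S(S(S(add(Z, SSSZ))))))
  step 16: S^8(Z)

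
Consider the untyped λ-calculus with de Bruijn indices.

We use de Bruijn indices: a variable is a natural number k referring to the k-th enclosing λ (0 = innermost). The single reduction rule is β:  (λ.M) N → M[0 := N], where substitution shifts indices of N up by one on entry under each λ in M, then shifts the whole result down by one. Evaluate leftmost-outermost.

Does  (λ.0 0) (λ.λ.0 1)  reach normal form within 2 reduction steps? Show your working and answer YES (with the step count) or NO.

Answer: YES — reaches normal form λ.0 (λ.λ.0 1) in 2 ≤ 2 steps

Working:
  start: (λ.0 0) (λ.λ.0 1)
  →1  (λ.λ.0 1) (λ.λ.0 1)
  →2  λ.0 (λ.λ.0 1)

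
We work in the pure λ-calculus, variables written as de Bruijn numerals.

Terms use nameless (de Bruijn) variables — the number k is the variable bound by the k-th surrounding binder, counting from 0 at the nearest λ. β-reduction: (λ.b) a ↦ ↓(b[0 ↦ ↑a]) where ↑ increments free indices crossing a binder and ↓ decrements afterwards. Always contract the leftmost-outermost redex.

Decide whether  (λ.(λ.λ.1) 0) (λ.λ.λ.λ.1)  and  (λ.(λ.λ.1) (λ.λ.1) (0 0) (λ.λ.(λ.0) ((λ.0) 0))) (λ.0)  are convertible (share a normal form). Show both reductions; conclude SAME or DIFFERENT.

Term A:
  start: (λ.(λ.λ.1) 0) (λ.λ.λ.λ.1)
  [1] (λ.λ.1) (λ.λ.λ.λ.1)
  [2] λ.λ.λ.λ.λ.1

Term B:
  start: (λ.(λ.λ.1) (λ.λ.1) (0 0) (λ.λ.(λ.0) ((λ.0) 0))) (λ.0)
  [1] (λ.λ.1) (λ.λ.1) ((λ.0) (λ.0)) (λ.λ.(λ.0) ((λ.0) 0))
  [2] (λ.λ.λ.1) ((λ.0) (λ.0)) (λ.λ.(λ.0) ((λ.0) 0))
  [3] (λ.λ.1) (λ.λ.(λ.0) ((λ.0) 0))
  [4] λ.λ.λ.(λ.0) ((λ.0) 0)
  [5] λ.λ.λ.(λ.0) 0
  [6] λ.λ.λ.0

Answer: DIFFERENT — A ⇓ λ.λ.λ.λ.λ.1, B ⇓ λ.λ.λ.0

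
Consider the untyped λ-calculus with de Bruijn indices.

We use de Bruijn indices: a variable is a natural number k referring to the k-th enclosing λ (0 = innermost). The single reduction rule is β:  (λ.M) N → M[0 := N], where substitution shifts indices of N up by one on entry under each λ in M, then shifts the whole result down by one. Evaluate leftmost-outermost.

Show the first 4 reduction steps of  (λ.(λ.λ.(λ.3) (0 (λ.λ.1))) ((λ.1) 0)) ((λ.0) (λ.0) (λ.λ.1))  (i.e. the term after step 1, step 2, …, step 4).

Answer: after 4 steps: λ.(λ.0) (λ.λ.1)

Working:
  start: (λ.(λ.λ.(λ.3) (0 (λ.λ.1))) ((λ.1) 0)) ((λ.0) (λ.0) (λ.λ.1))
  [1] (λ.λ.(λ.(λ.0) (λ.0) (λ.λ.1)) (0 (λ.λ.1))) ((λ.(λ.0) (λ.0) (λ.λ.1)) ((λ.0) (λ.0) (λ.λ.1)))
  [2] λ.(λ.(λ.0) (λ.0) (λ.λ.1)) (0 (λ.λ.1))
  [3] λ.(λ.0) (λ.0) (λ.λ.1)
  [4] λ.(λ.0) (λ.λ.1)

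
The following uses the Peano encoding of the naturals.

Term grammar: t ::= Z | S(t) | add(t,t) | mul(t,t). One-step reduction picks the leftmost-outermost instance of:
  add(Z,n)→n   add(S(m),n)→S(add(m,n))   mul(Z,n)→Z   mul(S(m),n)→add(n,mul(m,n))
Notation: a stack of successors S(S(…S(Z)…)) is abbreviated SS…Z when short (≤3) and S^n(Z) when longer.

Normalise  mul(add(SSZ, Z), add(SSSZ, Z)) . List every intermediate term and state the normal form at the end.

Answer: normal form = S^6(Z)  (in 22 steps)

Working:
  start: mul(add(SSZ, Z), add(SSSZ, Z))
  step 1: mul(S(add(SZ, Z)), add(SSSZ, Z))
  step 2: add(add(SSSZ, Z), mul(add(SZ, Z), add(SSSZ, Z)))
  step 3: add(S(add(SSZ, Z)), mul(add(SZ, Z), add(SSSZ, Z)))
  step 4: S(add(add(SSZ, Z), mul(add(SZ, Z), add(SSSZ, Z))))
  step 5: S(add(S(add(SZ, Z)), mul(add(SZ, Z), add(SSSZ, Z))))
  step 6: S(S(add(add(SZ, Z), mul(add(SZ, Z), add(SSSZ, Z)))))
  step 7: S(S(add(S(add(Z, Z)), mul(add(SZ, Z), add(SSSZ, Z)))))
  step 8: S(S(S(add(add(Z, Z), mul(add(SZ, Z), add(SSSZ, Z))))))
  step 9: S(S(S(add(Z, mul(add(SZ, Z), add(SSSZ, Z))))))
  step 10: S(S(S(mul(add(SZ, Z), add(SSSZ, Z)))))
  step 11: S(S(S(mul(S(add(Z, Z)), add(SSSZ, Z)))))
  step 12: S(S(S(add(add(SSSZ, Z), mul(add(Z, Z), add(SSSZ, Z))))))
  step 13: S(S(S(add(S(add(SSZ, Z)), mul(add(Z, Z), add(SSSZ, Z))))))
  step 14: S(S(S(S(add(add(SSZ, Z), mul(add(Z, Z), add(SSSZ, Z)))))))
  step 15: S(S(S(S(add(S(add(SZ, Z)), mul(add(Z, Z), add(SSSZ, Z)))))))
  step 16: S(S(S(S(S(add(add(SZ, Z), mul(add(Z, Z), add(SSSZ, Z))))))))
  step 17: S(S(S(S(S(add(S(add(Z, Z)), mul(add(Z, Z), add(SSSZ, Z))))))))
  step 18: S(S(S(S(S(S(add(add(Z, Z), mul(add(Z, Z), add(SSSZ, Z)))))))))
  step 19: S(S(S(S(S(S(add(Z, mul(add(Z, Z), add(SSSZ, Z)))))))))
  step 20: S(S(S(S(S(S(mul(add(Z, Z), add(SSSZ, Z))))))))
  step 21: S(S(S(S(S(S(mul(Z, add(SSSZ, Z))))))))
  step 22: S^6(Z)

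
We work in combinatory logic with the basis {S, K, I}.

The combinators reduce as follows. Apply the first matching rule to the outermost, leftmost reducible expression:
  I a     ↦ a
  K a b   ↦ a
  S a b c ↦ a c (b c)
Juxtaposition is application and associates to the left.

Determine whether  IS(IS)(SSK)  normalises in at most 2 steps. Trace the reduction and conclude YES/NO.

Answer: YES — reaches normal form SS(SSK) in 2 ≤ 2 steps

Derivation:
  start: IS(IS)(SSK)
  →1  S(IS)(SSK)
  →2  SS(SSK)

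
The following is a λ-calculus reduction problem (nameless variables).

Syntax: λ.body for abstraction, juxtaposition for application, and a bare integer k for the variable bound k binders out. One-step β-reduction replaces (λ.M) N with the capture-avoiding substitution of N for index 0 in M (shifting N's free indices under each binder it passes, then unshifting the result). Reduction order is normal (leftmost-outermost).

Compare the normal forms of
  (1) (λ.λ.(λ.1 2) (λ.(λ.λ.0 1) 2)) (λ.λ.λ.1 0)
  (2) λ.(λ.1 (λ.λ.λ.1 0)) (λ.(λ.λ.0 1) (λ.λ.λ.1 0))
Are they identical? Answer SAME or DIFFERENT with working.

Answer: SAME — A ⇓ λ.0 (λ.λ.λ.1 0), B ⇓ λ.0 (λ.λ.λ.1 0)

Derivation:
Term A:
  start: (λ.λ.(λ.1 2) (λ.(λ.λ.0 1) 2)) (λ.λ.λ.1 0)
  step 1: λ.(λ.1 (λ.λ.λ.1 0)) (λ.(λ.λ.0 1) (λ.λ.λ.1 0))
  step 2: λ.0 (λ.λ.λ.1 0)

Term B:
  start: λ.(λ.1 (λ.λ.λ.1 0)) (λ.(λ.λ.0 1) (λ.λ.λ.1 0))
  step 1: λ.0 (λ.λ.λ.1 0)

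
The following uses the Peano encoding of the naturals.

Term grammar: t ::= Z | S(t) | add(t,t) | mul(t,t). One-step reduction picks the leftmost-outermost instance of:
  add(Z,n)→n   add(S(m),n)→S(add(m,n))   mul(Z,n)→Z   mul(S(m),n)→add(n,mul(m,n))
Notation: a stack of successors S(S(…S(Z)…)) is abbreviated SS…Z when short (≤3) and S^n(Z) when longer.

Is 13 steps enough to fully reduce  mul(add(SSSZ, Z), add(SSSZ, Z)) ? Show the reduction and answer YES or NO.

  start: mul(add(SSSZ, Z), add(SSSZ, Z))
  step 1: mul(S(add(SSZ, Z)), add(SSSZ, Z))
  step 2: add(add(SSSZ, Z), mul(add(SSZ, Z), add(SSSZ, Z)))
  step 3: add(S(add(SSZ, Z)), mul(add(SSZ, Z), add(SSSZ, Z)))
  step 4: S(add(add(SSZ, Z), mul(add(SSZ, Z), add(SSSZ, Z))))
  step 5: S(add(S(add(SZ, Z)), mul(add(SSZ, Z), add(SSSZ, Z))))
  step 6: S(S(add(add(SZ, Z), mul(add(SSZ, Z), add(SSSZ, Z)))))
  step 7: S(S(add(S(add(Z, Z)), mul(add(SSZ, Z), add(SSSZ, Z)))))
  step 8: S(S(S(add(add(Z, Z), mul(add(SSZ, Z), add(SSSZ, Z))))))
  step 9: S(S(S(add(Z, mul(add(SSZ, Z), add(SSSZ, Z))))))
  step 10: S(S(S(mul(add(SSZ, Z), add(SSSZ, Z)))))
  step 11: S(S(S(mul(S(add(SZ, Z)), add(SSSZ, Z)))))
  step 12: S(S(S(add(add(SSSZ, Z), mul(add(SZ, Z), add(SSSZ, Z))))))
  step 13: S(S(S(add(S(add(SSZ, Z)), mul(add(SZ, Z), add(SSSZ, Z))))))

Answer: NO — after 13 steps the term is S(S(S(add(S(add(SSZ, Z)), mul(add(SZ, Z), add(SSSZ, Z)))))), not yet normal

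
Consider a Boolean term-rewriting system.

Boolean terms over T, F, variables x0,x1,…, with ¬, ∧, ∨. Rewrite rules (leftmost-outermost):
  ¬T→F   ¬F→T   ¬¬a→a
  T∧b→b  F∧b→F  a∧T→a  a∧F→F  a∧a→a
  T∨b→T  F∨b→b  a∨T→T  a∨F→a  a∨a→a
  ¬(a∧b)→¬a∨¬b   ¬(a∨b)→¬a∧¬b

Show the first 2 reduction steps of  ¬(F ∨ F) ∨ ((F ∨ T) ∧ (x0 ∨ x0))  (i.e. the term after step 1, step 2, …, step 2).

  start: ¬(F ∨ F) ∨ ((F ∨ T) ∧ (x0 ∨ x0))
  [1] (¬F ∧ ¬F) ∨ ((F ∨ T) ∧ (x0 ∨ x0))
  [2] ¬F ∨ ((F ∨ T) ∧ (x0 ∨ x0))

Answer: after 2 steps: ¬F ∨ ((F ∨ T) ∧ (x0 ∨ x0))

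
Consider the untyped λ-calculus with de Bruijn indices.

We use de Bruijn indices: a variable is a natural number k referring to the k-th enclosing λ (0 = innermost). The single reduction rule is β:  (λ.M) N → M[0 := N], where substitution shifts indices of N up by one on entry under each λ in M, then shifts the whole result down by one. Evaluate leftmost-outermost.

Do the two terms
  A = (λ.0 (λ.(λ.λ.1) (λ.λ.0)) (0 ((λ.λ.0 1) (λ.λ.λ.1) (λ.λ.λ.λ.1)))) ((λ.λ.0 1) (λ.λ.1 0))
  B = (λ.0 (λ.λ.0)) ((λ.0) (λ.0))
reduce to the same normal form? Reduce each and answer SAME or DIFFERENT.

Term A:
  start: (λ.0 (λ.(λ.λ.1) (λ.λ.0)) (0 ((λ.λ.0 1) (λ.λ.λ.1) (λ.λ.λ.λ.1)))) ((λ.λ.0 1) (λ.λ.1 0))
  →1  (λ.λ.0 1) (λ.λ.1 0) (λ.(λ.λ.1) (λ.λ.0)) ((λ.λ.0 1) (λ.λ.1 0) ((λ.λ.0 1) (λ.λ.λ.1) (λ.λ.λ.λ.1)))
  →2  (λ.0 (λ.λ.1 0)) (λ.(λ.λ.1) (λ.λ.0)) ((λ.λ.0 1) (λ.λ.1 0) ((λ.λ.0 1) (λ.λ.λ.1) (λ.λ.λ.λ.1)))
  →3  (λ.(λ.λ.1) (λ.λ.0)) (λ.λ.1 0) ((λ.λ.0 1) (λ.λ.1 0) ((λ.λ.0 1) (λ.λ.λ.1) (λ.λ.λ.λ.1)))
  →4  (λ.λ.1) (λ.λ.0) ((λ.λ.0 1) (λ.λ.1 0) ((λ.λ.0 1) (λ.λ.λ.1) (λ.λ.λ.λ.1)))
  →5  (λ.λ.λ.0) ((λ.λ.0 1) (λ.λ.1 0) ((λ.λ.0 1) (λ.λ.λ.1) (λ.λ.λ.λ.1)))
  →6  λ.λ.0

Term B:
  start: (λ.0 (λ.λ.0)) ((λ.0) (λ.0))
  →1  (λ.0) (λ.0) (λ.λ.0)
  →2  (λ.0) (λ.λ.0)
  →3  λ.λ.0

Answer: SAME — A ⇓ λ.λ.0, B ⇓ λ.λ.0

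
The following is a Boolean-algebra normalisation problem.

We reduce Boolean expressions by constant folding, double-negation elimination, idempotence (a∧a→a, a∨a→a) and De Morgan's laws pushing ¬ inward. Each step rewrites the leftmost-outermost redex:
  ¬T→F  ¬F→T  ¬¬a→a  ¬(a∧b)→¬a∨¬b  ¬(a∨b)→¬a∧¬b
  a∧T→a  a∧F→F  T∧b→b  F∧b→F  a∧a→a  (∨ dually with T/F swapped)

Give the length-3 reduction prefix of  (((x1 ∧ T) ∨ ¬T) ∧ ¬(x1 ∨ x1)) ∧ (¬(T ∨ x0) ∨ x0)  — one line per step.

  start: (((x1 ∧ T) ∨ ¬T) ∧ ¬(x1 ∨ x1)) ∧ (¬(T ∨ x0) ∨ x0)
  [1] ((x1 ∨ ¬T) ∧ ¬(x1 ∨ x1)) ∧ (¬(T ∨ x0) ∨ x0)
  [2] ((x1 ∨ F) ∧ ¬(x1 ∨ x1)) ∧ (¬(T ∨ x0) ∨ x0)
  [3] (x1 ∧ ¬(x1 ∨ x1)) ∧ (¬(T ∨ x0) ∨ x0)

Answer: after 3 steps: (x1 ∧ ¬(x1 ∨ x1)) ∧ (¬(T ∨ x0) ∨ x0)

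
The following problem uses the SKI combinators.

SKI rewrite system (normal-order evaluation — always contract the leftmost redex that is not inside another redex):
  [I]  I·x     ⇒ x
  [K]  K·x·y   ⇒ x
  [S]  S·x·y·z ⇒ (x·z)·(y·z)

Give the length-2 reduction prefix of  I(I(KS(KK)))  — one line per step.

Answer: after 2 steps: KS(KK)

Reduction:
  start: I(I(KS(KK)))
  →1  I(KS(KK))
  →2  KS(KK)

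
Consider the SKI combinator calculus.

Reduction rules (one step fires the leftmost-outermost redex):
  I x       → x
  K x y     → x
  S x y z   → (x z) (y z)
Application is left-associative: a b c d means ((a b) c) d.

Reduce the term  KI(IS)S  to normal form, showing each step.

Answer: normal form = S  (in 2 steps)

Derivation:
  start: KI(IS)S
  [1] IS
  [2] S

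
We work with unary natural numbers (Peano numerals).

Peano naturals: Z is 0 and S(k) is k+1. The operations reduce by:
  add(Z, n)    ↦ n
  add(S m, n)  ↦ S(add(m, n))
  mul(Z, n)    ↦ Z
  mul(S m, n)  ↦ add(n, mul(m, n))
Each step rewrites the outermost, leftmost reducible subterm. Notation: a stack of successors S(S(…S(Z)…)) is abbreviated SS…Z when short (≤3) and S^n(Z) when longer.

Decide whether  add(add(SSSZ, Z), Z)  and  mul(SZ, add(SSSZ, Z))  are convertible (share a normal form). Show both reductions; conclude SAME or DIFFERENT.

Term A:
  start: add(add(SSSZ, Z), Z)
  [1] add(S(add(SSZ, Z)), Z)
  [2] S(add(add(SSZ, Z), Z))
  [3] S(add(S(add(SZ, Z)), Z))
  [4] S(S(add(add(SZ, Z), Z)))
  [5] S(S(add(S(add(Z, Z)), Z)))
  [6] S(S(S(add(add(Z, Z), Z))))
  [7] S(S(S(add(Z, Z))))
  [8] SSSZ

Term B:
  start: mul(SZ, add(SSSZ, Z))
  [1] add(add(SSSZ, Z), mul(Z, add(SSSZ, Z)))
  [2] add(S(add(SSZ, Z)), mul(Z, add(SSSZ, Z)))
  [3] S(add(add(SSZ, Z), mul(Z, add(SSSZ, Z))))
  [4] S(add(S(add(SZ, Z)), mul(Z, add(SSSZ, Z))))
  [5] S(S(add(add(SZ, Z), mul(Z, add(SSSZ, Z)))))
  [6] S(S(add(S(add(Z, Z)), mul(Z, add(SSSZ, Z)))))
  [7] S(S(S(add(add(Z, Z), mul(Z, add(SSSZ, Z))))))
  [8] S(S(S(add(Z, mul(Z, add(SSSZ, Z))))))
  [9] S(S(S(mul(Z, add(SSSZ, Z)))))
  [10] SSSZ

Answer: SAME — A ⇓ SSSZ, B ⇓ SSSZ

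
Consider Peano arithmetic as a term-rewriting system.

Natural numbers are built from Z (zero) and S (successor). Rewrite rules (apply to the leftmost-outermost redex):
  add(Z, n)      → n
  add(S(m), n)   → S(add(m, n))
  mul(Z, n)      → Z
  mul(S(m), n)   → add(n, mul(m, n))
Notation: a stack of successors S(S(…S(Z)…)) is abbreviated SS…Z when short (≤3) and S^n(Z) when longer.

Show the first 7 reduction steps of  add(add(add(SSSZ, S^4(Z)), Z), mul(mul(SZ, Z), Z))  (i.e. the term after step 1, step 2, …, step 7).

Answer: after 7 steps: S(S(add(add(S(add(Z, S^4(Z))), Z), mul(mul(SZ, Z), Z))))

Reduction:
  start: add(add(add(SSSZ, S^4(Z)), Z), mul(mul(SZ, Z), Z))
  [1] add(add(S(add(SSZ, S^4(Z))), Z), mul(mul(SZ, Z), Z))
  [2] add(S(add(add(SSZ, S^4(Z)), Z)), mul(mul(SZ, Z), Z))
  [3] S(add(add(add(SSZ, S^4(Z)), Z), mul(mul(SZ, Z), Z)))
  [4] S(add(add(S(add(SZ, S^4(Z))), Z), mul(mul(SZ, Z), Z)))
  [5] S(add(S(add(add(SZ, S^4(Z)), Z)), mul(mul(SZ, Z), Z)))
  [6] S(S(add(add(add(SZ, S^4(Z)), Z), mul(mul(SZ, Z), Z))))
  [7] S(S(add(add(S(add(Z, S^4(Z))), Z), mul(mul(SZ, Z), Z))))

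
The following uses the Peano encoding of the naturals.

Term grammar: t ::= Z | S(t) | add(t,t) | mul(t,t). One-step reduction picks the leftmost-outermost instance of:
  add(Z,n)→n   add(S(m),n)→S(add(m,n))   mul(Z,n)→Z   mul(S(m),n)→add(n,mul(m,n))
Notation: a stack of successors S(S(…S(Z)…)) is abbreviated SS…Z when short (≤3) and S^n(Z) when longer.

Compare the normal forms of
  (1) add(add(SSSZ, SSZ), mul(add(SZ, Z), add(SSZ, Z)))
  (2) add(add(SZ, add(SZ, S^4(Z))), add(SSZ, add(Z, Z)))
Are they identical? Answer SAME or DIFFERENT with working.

Answer: DIFFERENT — A ⇓ S^7(Z), B ⇓ S^8(Z)

Working:
Term A:
  start: add(add(SSSZ, SSZ), mul(add(SZ, Z), add(SSZ, Z)))
  [1] add(S(add(SSZ, SSZ)), mul(add(SZ, Z), add(SSZ, Z)))
  [2] S(add(add(SSZ, SSZ), mul(add(SZ, Z), add(SSZ, Z))))
  [3] S(add(S(add(SZ, SSZ)), mul(add(SZ, Z), add(SSZ, Z))))
  [4] S(S(add(add(SZ, SSZ), mul(add(SZ, Z), add(SSZ, Z)))))
  [5] S(S(add(S(add(Z, SSZ)), mul(add(SZ, Z), add(SSZ, Z)))))
  [6] S(S(S(add(add(Z, SSZ), mul(add(SZ, Z), add(SSZ, Z))))))
  [7] S(S(S(add(SSZ, mul(add(SZ, Z), add(SSZ, Z))))))
  [8] S(S(S(S(add(SZ, mul(add(SZ, Z), add(SSZ, Z)))))))
  [9] S(S(S(S(S(add(Z, mul(add(SZ, Z), add(SSZ, Z))))))))
  [10] S(S(S(S(S(mul(add(SZ, Z), add(SSZ, Z)))))))
  [11] S(S(S(S(S(mul(S(add(Z, Z)), add(SSZ, Z)))))))
  [12] S(S(S(S(S(add(add(SSZ, Z), mul(add(Z, Z), add(SSZ, Z))))))))
  [13] S(S(S(S(S(add(S(add(SZ, Z)), mul(add(Z, Z), add(SSZ, Z))))))))
  [14] S(S(S(S(S(S(add(add(SZ, Z), mul(add(Z, Z), add(SSZ, Z)))))))))
  [15] S(S(S(S(S(S(add(S(add(Z, Z)), mul(add(Z, Z), add(SSZ, Z)))))))))
  [16] S(S(S(S(S(S(S(add(add(Z, Z), mul(add(Z, Z), add(SSZ, Z))))))))))
  [17] S(S(S(S(S(S(S(add(Z, mul(add(Z, Z), add(SSZ, Z))))))))))
  [18] S(S(S(S(S(S(S(mul(add(Z, Z), add(SSZ, Z)))))))))
  [19] S(S(S(S(S(S(S(mul(Z, add(SSZ, Z)))))))))
  [20] S^7(Z)

Term B:
  start: add(add(SZ, add(SZ, S^4(Z))), add(SSZ, add(Z, Z)))
  [1] add(S(add(Z, add(SZ, S^4(Z)))), add(SSZ, add(Z, Z)))
  [2] S(add(add(Z, add(SZ, S^4(Z))), add(SSZ, add(Z, Z))))
  [3] S(add(add(SZ, S^4(Z)), add(SSZ, add(Z, Z))))
  [4] S(add(S(add(Z, S^4(Z))), add(SSZ, add(Z, Z))))
  [5] S(S(add(add(Z, S^4(Z)), add(SSZ, add(Z, Z)))))
  [6] S(S(add(S^4(Z), add(SSZ, add(Z, Z)))))
  [7] S(S(S(add(SSSZ, add(SSZ, add(Z, Z))))))
  [8] S(S(S(S(add(SSZ, add(SSZ, add(Z, Z)))))))
  [9] S(S(S(S(S(add(SZ, add(SSZ, add(Z, Z))))))))
  [10] S(S(S(S(S(S(add(Z, add(SSZ, add(Z, Z)))))))))
  [11] S(S(S(S(S(S(add(SSZ, add(Z, Z))))))))
  [12] S(S(S(S(S(S(S(add(SZ, add(Z, Z)))))))))
  [13] S(S(S(S(S(S(S(S(add(Z, add(Z, Z))))))))))
  [14] S(S(S(S(S(S(S(S(add(Z, Z)))))))))
  [15] S^8(Z)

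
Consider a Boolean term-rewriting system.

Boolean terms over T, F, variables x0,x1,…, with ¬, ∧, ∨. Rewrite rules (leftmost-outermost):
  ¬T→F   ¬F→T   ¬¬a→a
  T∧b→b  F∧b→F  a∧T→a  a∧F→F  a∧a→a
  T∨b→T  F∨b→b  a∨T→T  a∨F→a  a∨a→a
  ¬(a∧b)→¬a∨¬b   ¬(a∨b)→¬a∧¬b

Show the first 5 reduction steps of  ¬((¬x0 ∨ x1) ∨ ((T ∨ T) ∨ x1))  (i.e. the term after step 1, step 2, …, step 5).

Answer: after 5 steps: (x0 ∧ ¬x1) ∧ ((¬T ∧ ¬T) ∧ ¬x1)

Derivation:
  start: ¬((¬x0 ∨ x1) ∨ ((T ∨ T) ∨ x1))
  →1  ¬(¬x0 ∨ x1) ∧ ¬((T ∨ T) ∨ x1)
  →2  (¬¬x0 ∧ ¬x1) ∧ ¬((T ∨ T) ∨ x1)
  →3  (x0 ∧ ¬x1) ∧ ¬((T ∨ T) ∨ x1)
  →4  (x0 ∧ ¬x1) ∧ (¬(T ∨ T) ∧ ¬x1)
  →5  (x0 ∧ ¬x1) ∧ ((¬T ∧ ¬T) ∧ ¬x1)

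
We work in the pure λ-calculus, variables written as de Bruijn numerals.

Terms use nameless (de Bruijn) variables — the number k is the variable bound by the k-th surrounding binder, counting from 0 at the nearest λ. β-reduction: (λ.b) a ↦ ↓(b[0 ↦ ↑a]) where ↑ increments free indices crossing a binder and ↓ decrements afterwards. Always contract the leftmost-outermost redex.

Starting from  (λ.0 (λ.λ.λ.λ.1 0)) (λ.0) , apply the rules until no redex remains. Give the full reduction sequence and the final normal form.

Answer: normal form = λ.λ.λ.λ.1 0  (in 2 steps)

Working:
  start: (λ.0 (λ.λ.λ.λ.1 0)) (λ.0)
  [1] (λ.0) (λ.λ.λ.λ.1 0)
  [2] λ.λ.λ.λ.1 0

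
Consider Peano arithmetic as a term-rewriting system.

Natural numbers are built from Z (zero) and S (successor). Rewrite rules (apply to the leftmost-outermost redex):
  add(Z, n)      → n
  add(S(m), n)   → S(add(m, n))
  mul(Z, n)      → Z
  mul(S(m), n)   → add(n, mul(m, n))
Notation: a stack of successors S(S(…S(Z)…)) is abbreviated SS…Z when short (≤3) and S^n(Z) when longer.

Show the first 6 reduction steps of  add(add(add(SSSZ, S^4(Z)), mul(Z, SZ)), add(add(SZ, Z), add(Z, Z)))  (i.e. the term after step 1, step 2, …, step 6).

Answer: after 6 steps: S(S(add(add(add(SZ, S^4(Z)), mul(Z, SZ)), add(add(SZ, Z), add(Z, Z)))))

Derivation:
  start: add(add(add(SSSZ, S^4(Z)), mul(Z, SZ)), add(add(SZ, Z), add(Z, Z)))
  [1] add(add(S(add(SSZ, S^4(Z))), mul(Z, SZ)), add(add(SZ, Z), add(Z, Z)))
  [2] add(S(add(add(SSZ, S^4(Z)), mul(Z, SZ))), add(add(SZ, Z), add(Z, Z)))
  [3] S(add(add(add(SSZ, S^4(Z)), mul(Z, SZ)), add(add(SZ, Z), add(Z, Z))))
  [4] S(add(add(S(add(SZ, S^4(Z))), mul(Z, SZ)), add(add(SZ, Z), add(Z, Z))))
  [5] S(add(S(add(add(SZ, S^4(Z)), mul(Z, SZ))), add(add(SZ, Z), add(Z, Z))))
  [6] S(S(add(add(add(SZ, S^4(Z)), mul(Z, SZ)), add(add(SZ, Z), add(Z, Z)))))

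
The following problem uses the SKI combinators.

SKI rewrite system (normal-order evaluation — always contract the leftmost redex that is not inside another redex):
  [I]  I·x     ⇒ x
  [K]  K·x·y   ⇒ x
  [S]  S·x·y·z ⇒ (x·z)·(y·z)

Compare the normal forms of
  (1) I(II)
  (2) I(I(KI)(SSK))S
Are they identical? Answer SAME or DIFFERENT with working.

Term A:
  start: I(II)
  →1  II
  →2  I

Term B:
  start: I(I(KI)(SSK))S
  →1  I(KI)(SSK)S
  →2  KI(SSK)S
  →3  IS
  →4  S

Answer: DIFFERENT — A ⇓ I, B ⇓ S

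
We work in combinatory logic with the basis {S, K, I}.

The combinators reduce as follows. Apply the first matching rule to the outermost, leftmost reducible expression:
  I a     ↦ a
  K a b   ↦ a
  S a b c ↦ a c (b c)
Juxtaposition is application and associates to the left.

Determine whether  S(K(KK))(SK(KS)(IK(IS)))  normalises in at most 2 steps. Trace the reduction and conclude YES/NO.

Answer: NO — after 2 steps the term is S(K(KK))(IK(IS)), not yet normal

Working:
  start: S(K(KK))(SK(KS)(IK(IS)))
  →1  S(K(KK))(K(IK(IS))(KS(IK(IS))))
  →2  S(K(KK))(IK(IS))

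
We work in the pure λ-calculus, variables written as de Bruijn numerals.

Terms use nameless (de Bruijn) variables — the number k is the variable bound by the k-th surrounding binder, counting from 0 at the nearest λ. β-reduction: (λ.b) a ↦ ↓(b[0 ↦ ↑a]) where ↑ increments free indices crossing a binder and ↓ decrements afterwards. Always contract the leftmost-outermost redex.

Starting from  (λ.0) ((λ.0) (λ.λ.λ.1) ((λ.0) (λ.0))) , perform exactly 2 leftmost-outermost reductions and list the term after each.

  start: (λ.0) ((λ.0) (λ.λ.λ.1) ((λ.0) (λ.0)))
  step 1: (λ.0) (λ.λ.λ.1) ((λ.0) (λ.0))
  step 2: (λ.λ.λ.1) ((λ.0) (λ.0))

Answer: after 2 steps: (λ.λ.λ.1) ((λ.0) (λ.0))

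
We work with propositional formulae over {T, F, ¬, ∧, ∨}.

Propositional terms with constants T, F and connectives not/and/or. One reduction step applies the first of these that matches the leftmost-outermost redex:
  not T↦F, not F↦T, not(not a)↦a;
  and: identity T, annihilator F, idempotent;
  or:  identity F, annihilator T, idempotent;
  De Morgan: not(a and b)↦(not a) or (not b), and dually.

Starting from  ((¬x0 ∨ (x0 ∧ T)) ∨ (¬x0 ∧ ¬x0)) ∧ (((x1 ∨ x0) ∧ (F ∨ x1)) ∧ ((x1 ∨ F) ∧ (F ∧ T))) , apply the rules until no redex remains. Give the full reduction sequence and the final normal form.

Answer: normal form = F  (in 8 steps)

Reduction:
  start: ((¬x0 ∨ (x0 ∧ T)) ∨ (¬x0 ∧ ¬x0)) ∧ (((x1 ∨ x0) ∧ (F ∨ x1)) ∧ ((x1 ∨ F) ∧ (F ∧ T)))
  step 1: ((¬x0 ∨ x0) ∨ (¬x0 ∧ ¬x0)) ∧ (((x1 ∨ x0) ∧ (F ∨ x1)) ∧ ((x1 ∨ F) ∧ (F ∧ T)))
  step 2: ((¬x0 ∨ x0) ∨ ¬x0) ∧ (((x1 ∨ x0) ∧ (F ∨ x1)) ∧ ((x1 ∨ F) ∧ (F ∧ T)))
  step 3: ((¬x0 ∨ x0) ∨ ¬x0) ∧ (((x1 ∨ x0) ∧ x1) ∧ ((x1 ∨ F) ∧ (F ∧ T)))
  step 4: ((¬x0 ∨ x0) ∨ ¬x0) ∧ (((x1 ∨ x0) ∧ x1) ∧ (x1 ∧ (F ∧ T)))
  step 5: ((¬x0 ∨ x0) ∨ ¬x0) ∧ (((x1 ∨ x0) ∧ x1) ∧ (x1 ∧ F))
  step 6: ((¬x0 ∨ x0) ∨ ¬x0) ∧ (((x1 ∨ x0) ∧ x1) ∧ F)
  step 7: ((¬x0 ∨ x0) ∨ ¬x0) ∧ F
  step 8: F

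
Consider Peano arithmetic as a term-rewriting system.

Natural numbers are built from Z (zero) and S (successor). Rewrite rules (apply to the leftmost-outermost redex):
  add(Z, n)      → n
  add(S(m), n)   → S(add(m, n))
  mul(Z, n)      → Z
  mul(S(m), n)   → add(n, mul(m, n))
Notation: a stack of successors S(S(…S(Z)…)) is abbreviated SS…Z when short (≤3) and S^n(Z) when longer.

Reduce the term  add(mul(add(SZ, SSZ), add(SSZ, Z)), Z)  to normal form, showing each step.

  start: add(mul(add(SZ, SSZ), add(SSZ, Z)), Z)
  step 1: add(mul(S(add(Z, SSZ)), add(SSZ, Z)), Z)
  step 2: add(add(add(SSZ, Z), mul(add(Z, SSZ), add(SSZ, Z))), Z)
  step 3: add(add(S(add(SZ, Z)), mul(add(Z, SSZ), add(SSZ, Z))), Z)
  step 4: add(S(add(add(SZ, Z), mul(add(Z, SSZ), add(SSZ, Z)))), Z)
  step 5: S(add(add(add(SZ, Z), mul(add(Z, SSZ), add(SSZ, Z))), Z))
  step 6: S(add(add(S(add(Z, Z)), mul(add(Z, SSZ), add(SSZ, Z))), Z))
  step 7: S(add(S(add(add(Z, Z), mul(add(Z, SSZ), add(SSZ, Z)))), Z))
  step 8: S(S(add(add(add(Z, Z), mul(add(Z, SSZ), add(SSZ, Z))), Z)))
  step 9: S(S(add(add(Z, mul(add(Z, SSZ), add(SSZ, Z))), Z)))
  step 10: S(S(add(mul(add(Z, SSZ), add(SSZ, Z)), Z)))
  step 11: S(S(add(mul(SSZ, add(SSZ, Z)), Z)))
  step 12: S(S(add(add(add(SSZ, Z), mul(SZ, add(SSZ, Z))), Z)))
  step 13: S(S(add(add(S(add(SZ, Z)), mul(SZ, add(SSZ, Z))), Z)))
  step 14: S(S(add(S(add(add(SZ, Z), mul(SZ, add(SSZ, Z)))), Z)))
  step 15: S(S(S(add(add(add(SZ, Z), mul(SZ, add(SSZ, Z))), Z))))
  step 16: S(S(S(add(add(S(add(Z, Z)), mul(SZ, add(SSZ, Z))), Z))))
  step 17: S(S(S(add(S(add(add(Z, Z), mul(SZ, add(SSZ, Z)))), Z))))
  step 18: S(S(S(S(add(add(add(Z, Z), mul(SZ, add(SSZ, Z))), Z)))))
  step 19: S(S(S(S(add(add(Z, mul(SZ, add(SSZ, Z))), Z)))))
  step 20: S(S(S(S(add(mul(SZ, add(SSZ, Z)), Z)))))
  step 21: S(S(S(S(add(add(add(SSZ, Z), mul(Z, add(SSZ, Z))), Z)))))
  step 22: S(S(S(S(add(add(S(add(SZ, Z)), mul(Z, add(SSZ, Z))), Z)))))
  step 23: S(S(S(S(add(S(add(add(SZ, Z), mul(Z, add(SSZ, Z)))), Z)))))
  step 24: S(S(S(S(S(add(add(add(SZ, Z), mul(Z, add(SSZ, Z))), Z))))))
  step 25: S(S(S(S(S(add(add(S(add(Z, Z)), mul(Z, add(SSZ, Z))), Z))))))
  step 26: S(S(S(S(S(add(S(add(add(Z, Z), mul(Z, add(SSZ, Z)))), Z))))))
  step 27: S(S(S(S(S(S(add(add(add(Z, Z), mul(Z, add(SSZ, Z))), Z)))))))
  step 28: S(S(S(S(S(S(add(add(Z, mul(Z, add(SSZ, Z))), Z)))))))
  step 29: S(S(S(S(S(S(add(mul(Z, add(SSZ, Z)), Z)))))))
  step 30: S(S(S(S(S(S(add(Z, Z)))))))
  step 31: S^6(Z)

Answer: normal form = S^6(Z)  (in 31 steps)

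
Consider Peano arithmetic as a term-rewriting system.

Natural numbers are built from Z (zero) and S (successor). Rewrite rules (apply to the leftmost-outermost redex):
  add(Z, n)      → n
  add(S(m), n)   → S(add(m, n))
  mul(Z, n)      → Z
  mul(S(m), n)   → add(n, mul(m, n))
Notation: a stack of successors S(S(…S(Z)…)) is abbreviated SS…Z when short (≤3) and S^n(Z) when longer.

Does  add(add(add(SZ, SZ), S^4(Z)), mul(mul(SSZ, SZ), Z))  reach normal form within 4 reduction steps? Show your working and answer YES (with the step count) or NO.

Answer: NO — after 4 steps the term is S(add(add(SZ, S^4(Z)), mul(mul(SSZ, SZ), Z))), not yet normal

Reduction:
  start: add(add(add(SZ, SZ), S^4(Z)), mul(mul(SSZ, SZ), Z))
  step 1: add(add(S(add(Z, SZ)), S^4(Z)), mul(mul(SSZ, SZ), Z))
  step 2: add(S(add(add(Z, SZ), S^4(Z))), mul(mul(SSZ, SZ), Z))
  step 3: S(add(add(add(Z, SZ), S^4(Z)), mul(mul(SSZ, SZ), Z)))
  step 4: S(add(add(SZ, S^4(Z)), mul(mul(SSZ, SZ), Z)))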